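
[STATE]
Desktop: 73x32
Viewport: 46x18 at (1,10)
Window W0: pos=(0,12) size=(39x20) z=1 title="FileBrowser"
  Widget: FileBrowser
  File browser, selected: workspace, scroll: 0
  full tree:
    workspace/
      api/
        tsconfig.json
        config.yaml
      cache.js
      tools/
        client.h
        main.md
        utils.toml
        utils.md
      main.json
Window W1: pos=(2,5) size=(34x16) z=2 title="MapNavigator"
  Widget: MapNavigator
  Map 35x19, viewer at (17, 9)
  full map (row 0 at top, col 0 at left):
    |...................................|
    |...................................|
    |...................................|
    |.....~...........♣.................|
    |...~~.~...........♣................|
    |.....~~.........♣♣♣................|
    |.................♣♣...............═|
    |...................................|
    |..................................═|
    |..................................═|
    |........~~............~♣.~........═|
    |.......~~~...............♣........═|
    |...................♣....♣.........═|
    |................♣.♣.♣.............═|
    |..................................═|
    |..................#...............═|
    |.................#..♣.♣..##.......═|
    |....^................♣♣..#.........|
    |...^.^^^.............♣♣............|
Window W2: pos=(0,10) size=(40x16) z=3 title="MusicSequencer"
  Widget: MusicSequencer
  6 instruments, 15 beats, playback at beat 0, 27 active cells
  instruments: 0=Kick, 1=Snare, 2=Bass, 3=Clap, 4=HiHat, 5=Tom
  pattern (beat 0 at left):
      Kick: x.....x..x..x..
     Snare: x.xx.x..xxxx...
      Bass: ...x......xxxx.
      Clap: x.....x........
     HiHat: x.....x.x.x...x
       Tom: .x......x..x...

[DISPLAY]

━━━━━━━━━━━━━━━━━━━━━━━━━━━━━━━━━━━━━━┓       
 MusicSequencer                       ┃       
──────────────────────────────────────┨       
      ▼12345678901234                 ┃       
  Kick█·····█··█··█··                 ┃       
 Snare█·██·█··████···                 ┃       
  Bass···█······████·                 ┃       
  Clap█·····█········                 ┃       
 HiHat█·····█·█·█···█                 ┃       
   Tom·█······█··█···                 ┃       
                                      ┃       
                                      ┃       
                                      ┃       
                                      ┃       
                                      ┃       
━━━━━━━━━━━━━━━━━━━━━━━━━━━━━━━━━━━━━━┛       
                                     ┃        
                                     ┃        


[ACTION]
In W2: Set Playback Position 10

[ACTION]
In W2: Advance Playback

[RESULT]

━━━━━━━━━━━━━━━━━━━━━━━━━━━━━━━━━━━━━━┓       
 MusicSequencer                       ┃       
──────────────────────────────────────┨       
      01234567890▼234                 ┃       
  Kick█·····█··█··█··                 ┃       
 Snare█·██·█··████···                 ┃       
  Bass···█······████·                 ┃       
  Clap█·····█········                 ┃       
 HiHat█·····█·█·█···█                 ┃       
   Tom·█······█··█···                 ┃       
                                      ┃       
                                      ┃       
                                      ┃       
                                      ┃       
                                      ┃       
━━━━━━━━━━━━━━━━━━━━━━━━━━━━━━━━━━━━━━┛       
                                     ┃        
                                     ┃        


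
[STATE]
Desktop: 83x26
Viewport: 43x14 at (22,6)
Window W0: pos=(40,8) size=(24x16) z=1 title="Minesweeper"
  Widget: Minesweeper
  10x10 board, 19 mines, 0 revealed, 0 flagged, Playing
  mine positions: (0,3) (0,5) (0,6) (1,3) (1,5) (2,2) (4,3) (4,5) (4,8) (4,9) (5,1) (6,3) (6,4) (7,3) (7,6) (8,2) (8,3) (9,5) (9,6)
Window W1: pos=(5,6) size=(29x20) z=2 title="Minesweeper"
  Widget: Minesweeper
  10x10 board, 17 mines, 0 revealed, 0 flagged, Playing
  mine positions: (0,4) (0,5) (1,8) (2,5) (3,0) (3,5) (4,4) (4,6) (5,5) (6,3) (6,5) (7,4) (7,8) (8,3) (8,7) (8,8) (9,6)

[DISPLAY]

━━━━━━━━━━━┓                               
           ┃                               
───────────┨      ┏━━━━━━━━━━━━━━━━━━━━━━┓ 
           ┃      ┃ Minesweeper          ┃ 
           ┃      ┠──────────────────────┨ 
           ┃      ┃■■■■■■■■■■            ┃ 
           ┃      ┃■■■■■■■■■■            ┃ 
           ┃      ┃■■■■■■■■■■            ┃ 
           ┃      ┃■■■■■■■■■■            ┃ 
           ┃      ┃■■■■■■■■■■            ┃ 
           ┃      ┃■■■■■■■■■■            ┃ 
           ┃      ┃■■■■■■■■■■            ┃ 
           ┃      ┃■■■■■■■■■■            ┃ 
           ┃      ┃■■■■■■■■■■            ┃ 


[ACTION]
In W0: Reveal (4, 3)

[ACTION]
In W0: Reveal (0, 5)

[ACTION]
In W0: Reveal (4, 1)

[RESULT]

━━━━━━━━━━━┓                               
           ┃                               
───────────┨      ┏━━━━━━━━━━━━━━━━━━━━━━┓ 
           ┃      ┃ Minesweeper          ┃ 
           ┃      ┠──────────────────────┨ 
           ┃      ┃■■■✹■✹✹■■■            ┃ 
           ┃      ┃■■■✹■✹■■■■            ┃ 
           ┃      ┃■■✹■■■■■■■            ┃ 
           ┃      ┃■■■■■■■■■■            ┃ 
           ┃      ┃■■■✹■✹■■✹✹            ┃ 
           ┃      ┃■✹■■■■■■■■            ┃ 
           ┃      ┃■■■✹✹■■■■■            ┃ 
           ┃      ┃■■■✹■■✹■■■            ┃ 
           ┃      ┃■■✹✹■■■■■■            ┃ 


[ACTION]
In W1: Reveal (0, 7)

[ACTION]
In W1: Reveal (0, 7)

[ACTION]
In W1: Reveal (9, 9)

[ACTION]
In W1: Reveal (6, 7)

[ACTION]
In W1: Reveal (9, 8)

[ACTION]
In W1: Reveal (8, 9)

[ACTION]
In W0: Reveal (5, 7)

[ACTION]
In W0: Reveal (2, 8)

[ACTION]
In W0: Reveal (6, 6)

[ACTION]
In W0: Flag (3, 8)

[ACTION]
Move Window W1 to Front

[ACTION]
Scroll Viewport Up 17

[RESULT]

                                           
                                           
                                           
                                           
                                           
                                           
━━━━━━━━━━━┓                               
           ┃                               
───────────┨      ┏━━━━━━━━━━━━━━━━━━━━━━┓ 
           ┃      ┃ Minesweeper          ┃ 
           ┃      ┠──────────────────────┨ 
           ┃      ┃■■■✹■✹✹■■■            ┃ 
           ┃      ┃■■■✹■✹■■■■            ┃ 
           ┃      ┃■■✹■■■■■■■            ┃ 


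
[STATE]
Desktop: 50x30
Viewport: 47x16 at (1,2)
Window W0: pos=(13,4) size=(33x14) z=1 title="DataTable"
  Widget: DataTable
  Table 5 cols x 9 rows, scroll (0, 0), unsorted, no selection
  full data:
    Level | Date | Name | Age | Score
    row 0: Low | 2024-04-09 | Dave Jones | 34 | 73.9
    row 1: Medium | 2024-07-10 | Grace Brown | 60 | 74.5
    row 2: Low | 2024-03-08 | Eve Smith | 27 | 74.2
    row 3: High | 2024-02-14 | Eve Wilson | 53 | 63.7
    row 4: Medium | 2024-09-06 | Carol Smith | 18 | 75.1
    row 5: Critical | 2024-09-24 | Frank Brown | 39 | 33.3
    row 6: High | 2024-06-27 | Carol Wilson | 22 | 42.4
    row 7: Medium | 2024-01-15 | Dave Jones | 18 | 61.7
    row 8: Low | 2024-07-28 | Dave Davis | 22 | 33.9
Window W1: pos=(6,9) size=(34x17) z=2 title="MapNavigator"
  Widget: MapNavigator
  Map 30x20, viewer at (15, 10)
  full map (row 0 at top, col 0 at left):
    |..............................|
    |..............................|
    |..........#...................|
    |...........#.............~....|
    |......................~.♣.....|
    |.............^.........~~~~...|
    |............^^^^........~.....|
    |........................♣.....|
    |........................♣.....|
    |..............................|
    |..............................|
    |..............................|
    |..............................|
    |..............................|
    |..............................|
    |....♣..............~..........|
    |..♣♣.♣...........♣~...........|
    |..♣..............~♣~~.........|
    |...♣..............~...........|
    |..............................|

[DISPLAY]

                                               
                                               
            ┏━━━━━━━━━━━━━━━━━━━━━━━━━━━━━━━┓  
            ┃ DataTable                     ┃  
            ┠───────────────────────────────┨  
            ┃Level   │Date      │Name       ┃  
            ┃────────┼──────────┼───────────┃  
     ┏━━━━━━━━━━━━━━━━━━━━━━━━━━━━━━━━┓ones ┃  
     ┃ MapNavigator                   ┃Brown┃  
     ┠────────────────────────────────┨ith  ┃  
     ┃ ......................~.♣..... ┃lson ┃  
     ┃ .............^.........~~~~... ┃Smith┃  
     ┃ ............^^^^........~..... ┃Brown┃  
     ┃ ........................♣..... ┃Wilso┃  
     ┃ ........................♣..... ┃ones ┃  
     ┃ .............................. ┃━━━━━┛  


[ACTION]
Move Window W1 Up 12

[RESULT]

     ┠────────────────────────────────┨        
     ┃ ......................~.♣..... ┃        
     ┃ .............^.........~~~~... ┃━━━━━┓  
     ┃ ............^^^^........~..... ┃     ┃  
     ┃ ........................♣..... ┃─────┨  
     ┃ ........................♣..... ┃     ┃  
     ┃ .............................. ┃─────┃  
     ┃ ...............@.............. ┃ones ┃  
     ┃ .............................. ┃Brown┃  
     ┃ .............................. ┃ith  ┃  
     ┃ .............................. ┃lson ┃  
     ┃ .............................. ┃Smith┃  
     ┃ ....♣..............~.......... ┃Brown┃  
     ┃ ..♣♣.♣...........♣~........... ┃Wilso┃  
     ┗━━━━━━━━━━━━━━━━━━━━━━━━━━━━━━━━┛ones ┃  
            ┗━━━━━━━━━━━━━━━━━━━━━━━━━━━━━━━┛  


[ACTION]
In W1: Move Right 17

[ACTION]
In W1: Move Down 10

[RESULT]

     ┠────────────────────────────────┨        
     ┃.................               ┃        
     ┃.................               ┃━━━━━┓  
     ┃......~..........               ┃     ┃  
     ┃....♣~...........               ┃─────┨  
     ┃....~♣~~.........               ┃     ┃  
     ┃.....~...........               ┃─────┃  
     ┃................@               ┃ones ┃  
     ┃                                ┃Brown┃  
     ┃                                ┃ith  ┃  
     ┃                                ┃lson ┃  
     ┃                                ┃Smith┃  
     ┃                                ┃Brown┃  
     ┃                                ┃Wilso┃  
     ┗━━━━━━━━━━━━━━━━━━━━━━━━━━━━━━━━┛ones ┃  
            ┗━━━━━━━━━━━━━━━━━━━━━━━━━━━━━━━┛  


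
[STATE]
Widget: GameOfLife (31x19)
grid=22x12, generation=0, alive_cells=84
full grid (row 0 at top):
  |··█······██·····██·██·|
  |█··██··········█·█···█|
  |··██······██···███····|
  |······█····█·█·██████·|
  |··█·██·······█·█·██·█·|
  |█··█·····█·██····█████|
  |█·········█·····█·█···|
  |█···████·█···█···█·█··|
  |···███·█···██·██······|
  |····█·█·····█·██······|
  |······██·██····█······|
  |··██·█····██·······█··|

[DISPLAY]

Gen: 0                         
··█······██·····██·██·         
█··██··········█·█···█         
··██······██···███····         
······█····█·█·██████·         
··█·██·······█·█·██·█·         
█··█·····█·██····█████         
█·········█·····█·█···         
█···████·█···█···█·█··         
···███·█···██·██······         
····█·█·····█·██······         
······██·██····█······         
··██·█····██·······█··         
                               
                               
                               
                               
                               
                               


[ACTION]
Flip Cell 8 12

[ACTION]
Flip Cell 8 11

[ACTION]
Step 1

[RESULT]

Gen: 1                         
···█············███·█·         
·█··█····█·█···█····█·         
··███·····███······██·         
··█·██····██········█·         
···███····██·█·█······         
·█·██·····███·······██         
██··███·█████···█·····         
···█···██·····█████···         
···█···██······██·····         
···██···█····█··█·····         
···██·██·██···██······         
······█··███··········         
                               
                               
                               
                               
                               
                               


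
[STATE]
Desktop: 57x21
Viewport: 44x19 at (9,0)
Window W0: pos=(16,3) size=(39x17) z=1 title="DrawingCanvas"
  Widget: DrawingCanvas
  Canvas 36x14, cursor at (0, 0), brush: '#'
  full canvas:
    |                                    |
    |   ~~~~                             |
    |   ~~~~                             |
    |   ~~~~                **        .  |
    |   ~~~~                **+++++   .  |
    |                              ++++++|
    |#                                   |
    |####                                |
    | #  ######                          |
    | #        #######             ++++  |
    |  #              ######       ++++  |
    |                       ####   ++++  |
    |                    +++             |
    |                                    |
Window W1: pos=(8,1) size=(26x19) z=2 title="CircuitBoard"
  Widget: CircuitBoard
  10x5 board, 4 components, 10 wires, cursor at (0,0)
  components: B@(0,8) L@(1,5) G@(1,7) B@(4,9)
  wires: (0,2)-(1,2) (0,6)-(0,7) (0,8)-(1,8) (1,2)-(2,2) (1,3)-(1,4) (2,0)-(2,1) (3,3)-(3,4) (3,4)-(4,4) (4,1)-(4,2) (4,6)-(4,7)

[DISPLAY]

                                            
━━━━━━━━━━━━━━━━━━━━━━━━┓                   
 CircuitBoard           ┃                   
────────────────────────┨━━━━━━━━━━━━━━━━━━━
   0 1 2 3 4 5 6 7 8 9  ┃                   
0  [.]      ·           ┃───────────────────
            │           ┃                   
1           ·   · ─ ·   ┃                   
            │           ┃                   
2   · ─ ·   ·           ┃      **        .  
                        ┃      **+++++   .  
3               · ─ ·   ┃             ++++++
                    │   ┃                   
4       · ─ ·       ·   ┃                   
Cursor: (0,0)           ┃                   
                        ┃             ++++  
                        ┃######       ++++  
                        ┃      ####   ++++  
                        ┃   +++             


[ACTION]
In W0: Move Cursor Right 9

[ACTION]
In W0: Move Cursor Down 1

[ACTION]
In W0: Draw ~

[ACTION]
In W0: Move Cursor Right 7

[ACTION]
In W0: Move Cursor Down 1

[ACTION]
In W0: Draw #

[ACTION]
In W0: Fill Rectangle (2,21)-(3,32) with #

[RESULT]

                                            
━━━━━━━━━━━━━━━━━━━━━━━━┓                   
 CircuitBoard           ┃                   
────────────────────────┨━━━━━━━━━━━━━━━━━━━
   0 1 2 3 4 5 6 7 8 9  ┃                   
0  [.]      ·           ┃───────────────────
            │           ┃                   
1           ·   · ─ ·   ┃                   
            │           ┃    ############   
2   · ─ ·   ·           ┃    ############.  
                        ┃      **+++++   .  
3               · ─ ·   ┃             ++++++
                    │   ┃                   
4       · ─ ·       ·   ┃                   
Cursor: (0,0)           ┃                   
                        ┃             ++++  
                        ┃######       ++++  
                        ┃      ####   ++++  
                        ┃   +++             


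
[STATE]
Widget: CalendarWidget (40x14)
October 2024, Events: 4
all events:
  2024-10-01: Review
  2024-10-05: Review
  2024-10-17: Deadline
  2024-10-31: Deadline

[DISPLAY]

              October 2024              
Mo Tu We Th Fr Sa Su                    
    1*  2  3  4  5*  6                  
 7  8  9 10 11 12 13                    
14 15 16 17* 18 19 20                   
21 22 23 24 25 26 27                    
28 29 30 31*                            
                                        
                                        
                                        
                                        
                                        
                                        
                                        


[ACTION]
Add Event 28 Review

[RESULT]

              October 2024              
Mo Tu We Th Fr Sa Su                    
    1*  2  3  4  5*  6                  
 7  8  9 10 11 12 13                    
14 15 16 17* 18 19 20                   
21 22 23 24 25 26 27                    
28* 29 30 31*                           
                                        
                                        
                                        
                                        
                                        
                                        
                                        


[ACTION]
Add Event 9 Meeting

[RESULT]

              October 2024              
Mo Tu We Th Fr Sa Su                    
    1*  2  3  4  5*  6                  
 7  8  9* 10 11 12 13                   
14 15 16 17* 18 19 20                   
21 22 23 24 25 26 27                    
28* 29 30 31*                           
                                        
                                        
                                        
                                        
                                        
                                        
                                        


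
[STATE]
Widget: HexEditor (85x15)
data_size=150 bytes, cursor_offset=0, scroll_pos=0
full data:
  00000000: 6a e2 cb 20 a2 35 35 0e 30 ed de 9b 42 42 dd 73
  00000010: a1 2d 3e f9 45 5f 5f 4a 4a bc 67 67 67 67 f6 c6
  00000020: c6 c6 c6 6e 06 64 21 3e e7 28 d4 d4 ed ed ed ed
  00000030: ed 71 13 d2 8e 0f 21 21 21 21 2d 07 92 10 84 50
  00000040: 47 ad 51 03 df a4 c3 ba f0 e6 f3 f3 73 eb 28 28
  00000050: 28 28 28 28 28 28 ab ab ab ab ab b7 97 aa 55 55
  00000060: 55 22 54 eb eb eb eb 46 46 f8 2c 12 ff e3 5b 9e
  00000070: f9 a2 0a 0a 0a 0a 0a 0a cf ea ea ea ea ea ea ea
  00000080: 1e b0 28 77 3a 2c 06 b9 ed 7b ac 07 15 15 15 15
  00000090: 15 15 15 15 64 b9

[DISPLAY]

00000000  6A e2 cb 20 a2 35 35 0e  30 ed de 9b 42 42 dd 73  |j.. .55.0...BB.s|       
00000010  a1 2d 3e f9 45 5f 5f 4a  4a bc 67 67 67 67 f6 c6  |.->.E__JJ.gggg..|       
00000020  c6 c6 c6 6e 06 64 21 3e  e7 28 d4 d4 ed ed ed ed  |...n.d!>.(......|       
00000030  ed 71 13 d2 8e 0f 21 21  21 21 2d 07 92 10 84 50  |.q....!!!!-....P|       
00000040  47 ad 51 03 df a4 c3 ba  f0 e6 f3 f3 73 eb 28 28  |G.Q.........s.((|       
00000050  28 28 28 28 28 28 ab ab  ab ab ab b7 97 aa 55 55  |((((((........UU|       
00000060  55 22 54 eb eb eb eb 46  46 f8 2c 12 ff e3 5b 9e  |U"T....FF.,...[.|       
00000070  f9 a2 0a 0a 0a 0a 0a 0a  cf ea ea ea ea ea ea ea  |................|       
00000080  1e b0 28 77 3a 2c 06 b9  ed 7b ac 07 15 15 15 15  |..(w:,...{......|       
00000090  15 15 15 15 64 b9                                 |....d.          |       
                                                                                     
                                                                                     
                                                                                     
                                                                                     
                                                                                     


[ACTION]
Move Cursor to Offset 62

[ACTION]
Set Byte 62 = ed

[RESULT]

00000000  6a e2 cb 20 a2 35 35 0e  30 ed de 9b 42 42 dd 73  |j.. .55.0...BB.s|       
00000010  a1 2d 3e f9 45 5f 5f 4a  4a bc 67 67 67 67 f6 c6  |.->.E__JJ.gggg..|       
00000020  c6 c6 c6 6e 06 64 21 3e  e7 28 d4 d4 ed ed ed ed  |...n.d!>.(......|       
00000030  ed 71 13 d2 8e 0f 21 21  21 21 2d 07 92 10 ED 50  |.q....!!!!-....P|       
00000040  47 ad 51 03 df a4 c3 ba  f0 e6 f3 f3 73 eb 28 28  |G.Q.........s.((|       
00000050  28 28 28 28 28 28 ab ab  ab ab ab b7 97 aa 55 55  |((((((........UU|       
00000060  55 22 54 eb eb eb eb 46  46 f8 2c 12 ff e3 5b 9e  |U"T....FF.,...[.|       
00000070  f9 a2 0a 0a 0a 0a 0a 0a  cf ea ea ea ea ea ea ea  |................|       
00000080  1e b0 28 77 3a 2c 06 b9  ed 7b ac 07 15 15 15 15  |..(w:,...{......|       
00000090  15 15 15 15 64 b9                                 |....d.          |       
                                                                                     
                                                                                     
                                                                                     
                                                                                     
                                                                                     


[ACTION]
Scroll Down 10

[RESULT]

00000090  15 15 15 15 64 b9                                 |....d.          |       
                                                                                     
                                                                                     
                                                                                     
                                                                                     
                                                                                     
                                                                                     
                                                                                     
                                                                                     
                                                                                     
                                                                                     
                                                                                     
                                                                                     
                                                                                     
                                                                                     


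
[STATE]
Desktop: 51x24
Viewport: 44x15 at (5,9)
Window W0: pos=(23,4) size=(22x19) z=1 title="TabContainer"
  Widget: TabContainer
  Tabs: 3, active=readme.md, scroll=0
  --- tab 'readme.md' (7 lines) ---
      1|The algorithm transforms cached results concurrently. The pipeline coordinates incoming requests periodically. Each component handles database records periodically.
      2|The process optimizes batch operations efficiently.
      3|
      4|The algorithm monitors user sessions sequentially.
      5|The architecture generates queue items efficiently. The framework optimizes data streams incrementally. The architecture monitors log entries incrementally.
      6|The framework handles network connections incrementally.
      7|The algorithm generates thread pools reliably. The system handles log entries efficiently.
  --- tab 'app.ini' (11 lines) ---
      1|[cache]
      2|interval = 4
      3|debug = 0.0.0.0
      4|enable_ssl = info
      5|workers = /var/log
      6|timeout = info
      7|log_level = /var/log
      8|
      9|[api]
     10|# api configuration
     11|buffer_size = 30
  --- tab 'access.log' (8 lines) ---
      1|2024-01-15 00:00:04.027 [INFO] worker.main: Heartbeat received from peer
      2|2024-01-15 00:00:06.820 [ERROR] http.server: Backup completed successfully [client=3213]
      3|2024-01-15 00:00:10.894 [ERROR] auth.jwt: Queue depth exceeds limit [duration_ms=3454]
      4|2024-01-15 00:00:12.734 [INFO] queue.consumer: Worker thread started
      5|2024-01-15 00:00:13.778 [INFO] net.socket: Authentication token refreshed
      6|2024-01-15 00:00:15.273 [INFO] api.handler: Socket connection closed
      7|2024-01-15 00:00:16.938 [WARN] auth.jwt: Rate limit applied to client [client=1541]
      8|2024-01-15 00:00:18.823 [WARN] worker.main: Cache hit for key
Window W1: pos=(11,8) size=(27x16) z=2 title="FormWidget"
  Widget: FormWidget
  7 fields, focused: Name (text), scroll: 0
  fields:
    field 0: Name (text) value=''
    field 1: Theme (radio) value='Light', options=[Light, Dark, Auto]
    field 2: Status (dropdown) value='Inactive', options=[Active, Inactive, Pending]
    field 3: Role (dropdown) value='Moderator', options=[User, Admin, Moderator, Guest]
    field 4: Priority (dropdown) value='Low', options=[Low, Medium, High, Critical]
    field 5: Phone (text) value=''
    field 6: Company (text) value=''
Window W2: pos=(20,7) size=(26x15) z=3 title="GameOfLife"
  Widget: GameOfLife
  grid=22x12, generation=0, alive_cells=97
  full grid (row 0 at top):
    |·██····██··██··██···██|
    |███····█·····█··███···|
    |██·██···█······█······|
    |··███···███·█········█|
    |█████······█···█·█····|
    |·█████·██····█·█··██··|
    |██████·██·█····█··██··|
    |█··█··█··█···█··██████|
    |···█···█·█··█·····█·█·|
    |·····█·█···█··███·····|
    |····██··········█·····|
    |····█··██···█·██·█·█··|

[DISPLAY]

      ┃ FormWid┠────────────────────────┨   
      ┠────────┃Gen: 0                  ┃   
      ┃> Name: ┃███····█·····█··███···  ┃   
      ┃  Theme:┃██·██···█······█······  ┃   
      ┃  Status┃··███···███·█········█  ┃   
      ┃  Role: ┃█████······█···█·█····  ┃   
      ┃  Priori┃·█████·██····█·█··██··  ┃   
      ┃  Phone:┃██████·██·█····█··██··  ┃   
      ┃  Compan┃█··█··█··█···█··██████  ┃   
      ┃        ┃···█···█·█··█·····█·█·  ┃   
      ┃        ┃·····█·█···█··███·····  ┃   
      ┃        ┃····██··········█·····  ┃   
      ┃        ┗━━━━━━━━━━━━━━━━━━━━━━━━┛   
      ┃                         ┃━━━━━━┛    
      ┗━━━━━━━━━━━━━━━━━━━━━━━━━┛           


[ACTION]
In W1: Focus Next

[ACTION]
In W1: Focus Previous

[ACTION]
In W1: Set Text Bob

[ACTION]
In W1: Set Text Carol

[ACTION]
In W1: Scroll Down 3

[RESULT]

      ┃ FormWid┠────────────────────────┨   
      ┠────────┃Gen: 0                  ┃   
      ┃  Role: ┃███····█·····█··███···  ┃   
      ┃  Priori┃██·██···█······█······  ┃   
      ┃  Phone:┃··███···███·█········█  ┃   
      ┃  Compan┃█████······█···█·█····  ┃   
      ┃        ┃·█████·██····█·█··██··  ┃   
      ┃        ┃██████·██·█····█··██··  ┃   
      ┃        ┃█··█··█··█···█··██████  ┃   
      ┃        ┃···█···█·█··█·····█·█·  ┃   
      ┃        ┃·····█·█···█··███·····  ┃   
      ┃        ┃····██··········█·····  ┃   
      ┃        ┗━━━━━━━━━━━━━━━━━━━━━━━━┛   
      ┃                         ┃━━━━━━┛    
      ┗━━━━━━━━━━━━━━━━━━━━━━━━━┛           


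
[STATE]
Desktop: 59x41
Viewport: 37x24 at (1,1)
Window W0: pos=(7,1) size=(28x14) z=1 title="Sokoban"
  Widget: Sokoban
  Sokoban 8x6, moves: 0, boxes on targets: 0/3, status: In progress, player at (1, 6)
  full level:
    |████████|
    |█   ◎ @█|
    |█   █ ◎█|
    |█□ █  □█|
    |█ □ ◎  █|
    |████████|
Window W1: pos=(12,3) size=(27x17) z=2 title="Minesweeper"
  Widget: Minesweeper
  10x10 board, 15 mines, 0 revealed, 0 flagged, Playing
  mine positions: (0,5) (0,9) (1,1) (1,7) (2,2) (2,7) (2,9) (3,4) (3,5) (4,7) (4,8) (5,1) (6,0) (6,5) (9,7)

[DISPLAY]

      ┏━━━━━━━━━━━━━━━━━━━━━━━━━━┓   
      ┃ Sokoban                  ┃   
      ┠────┏━━━━━━━━━━━━━━━━━━━━━━━━━
      ┃████┃ Minesweeper             
      ┃█   ┠─────────────────────────
      ┃█   ┃■■■■■■■■■■               
      ┃█□ █┃■■■■■■■■■■               
      ┃█ □ ┃■■■■■■■■■■               
      ┃████┃■■■■■■■■■■               
      ┃Move┃■■■■■■■■■■               
      ┃    ┃■■■■■■■■■■               
      ┃    ┃■■■■■■■■■■               
      ┃    ┃■■■■■■■■■■               
      ┗━━━━┃■■■■■■■■■■               
           ┃■■■■■■■■■■               
           ┃                         
           ┃                         
           ┃                         
           ┗━━━━━━━━━━━━━━━━━━━━━━━━━
                                     
                                     
                                     
                                     
                                     


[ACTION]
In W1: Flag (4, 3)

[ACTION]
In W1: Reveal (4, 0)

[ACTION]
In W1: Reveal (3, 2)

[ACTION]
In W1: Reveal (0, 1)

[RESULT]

      ┏━━━━━━━━━━━━━━━━━━━━━━━━━━┓   
      ┃ Sokoban                  ┃   
      ┠────┏━━━━━━━━━━━━━━━━━━━━━━━━━
      ┃████┃ Minesweeper             
      ┃█   ┠─────────────────────────
      ┃█   ┃■1■■■■■■■■               
      ┃█□ █┃■■■■■■■■■■               
      ┃█ □ ┃■■■■■■■■■■               
      ┃████┃■■1■■■■■■■               
      ┃Move┃1■■⚑■■■■■■               
      ┃    ┃■■■■■■■■■■               
      ┃    ┃■■■■■■■■■■               
      ┃    ┃■■■■■■■■■■               
      ┗━━━━┃■■■■■■■■■■               
           ┃■■■■■■■■■■               
           ┃                         
           ┃                         
           ┃                         
           ┗━━━━━━━━━━━━━━━━━━━━━━━━━
                                     
                                     
                                     
                                     
                                     


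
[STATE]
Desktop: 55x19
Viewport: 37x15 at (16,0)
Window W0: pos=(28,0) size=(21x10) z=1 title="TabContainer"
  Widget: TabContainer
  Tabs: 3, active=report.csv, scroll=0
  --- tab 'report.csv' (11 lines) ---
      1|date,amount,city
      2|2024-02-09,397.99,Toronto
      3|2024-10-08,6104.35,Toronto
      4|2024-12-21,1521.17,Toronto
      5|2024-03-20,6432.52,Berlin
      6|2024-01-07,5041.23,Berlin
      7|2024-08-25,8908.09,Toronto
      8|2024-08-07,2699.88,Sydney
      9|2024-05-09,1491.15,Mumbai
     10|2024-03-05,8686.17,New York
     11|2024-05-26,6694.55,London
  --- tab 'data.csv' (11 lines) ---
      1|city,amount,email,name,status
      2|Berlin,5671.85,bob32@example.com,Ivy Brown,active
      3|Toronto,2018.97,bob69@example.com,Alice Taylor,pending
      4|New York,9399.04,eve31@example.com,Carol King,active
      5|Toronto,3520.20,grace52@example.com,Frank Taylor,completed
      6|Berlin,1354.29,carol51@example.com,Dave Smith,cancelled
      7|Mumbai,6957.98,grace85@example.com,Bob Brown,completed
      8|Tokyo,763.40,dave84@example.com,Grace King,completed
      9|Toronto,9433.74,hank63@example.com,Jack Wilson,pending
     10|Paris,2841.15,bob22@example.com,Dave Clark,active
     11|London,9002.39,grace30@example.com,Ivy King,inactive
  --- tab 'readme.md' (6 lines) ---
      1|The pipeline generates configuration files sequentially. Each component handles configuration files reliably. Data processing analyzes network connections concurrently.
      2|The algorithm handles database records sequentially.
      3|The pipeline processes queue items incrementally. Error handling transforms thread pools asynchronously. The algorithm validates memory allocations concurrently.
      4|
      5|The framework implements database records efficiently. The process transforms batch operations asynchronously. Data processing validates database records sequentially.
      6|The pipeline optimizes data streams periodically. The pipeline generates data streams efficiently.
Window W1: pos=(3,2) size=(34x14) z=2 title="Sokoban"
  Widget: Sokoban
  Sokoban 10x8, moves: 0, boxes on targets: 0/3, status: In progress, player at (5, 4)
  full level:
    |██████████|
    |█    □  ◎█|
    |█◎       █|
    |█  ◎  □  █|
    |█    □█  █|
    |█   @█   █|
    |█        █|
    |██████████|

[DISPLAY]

            ┏━━━━━━━━━━━━━━━━━━━┓    
            ┃ TabContainer      ┃    
━━━━━━━━━━━━━━━━━━━━┓───────────┨    
                    ┃csv]│ data.┃    
────────────────────┨───────────┃    
                    ┃unt,city   ┃    
                    ┃09,397.99,T┃    
                    ┃08,6104.35,┃    
                    ┃21,1521.17,┃    
                    ┃━━━━━━━━━━━┛    
                    ┃                
                    ┃                
                    ┃                
3                   ┃                
                    ┃                


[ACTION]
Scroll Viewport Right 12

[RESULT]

          ┏━━━━━━━━━━━━━━━━━━━┓      
          ┃ TabContainer      ┃      
━━━━━━━━━━━━━━━━━━┓───────────┨      
                  ┃csv]│ data.┃      
──────────────────┨───────────┃      
                  ┃unt,city   ┃      
                  ┃09,397.99,T┃      
                  ┃08,6104.35,┃      
                  ┃21,1521.17,┃      
                  ┃━━━━━━━━━━━┛      
                  ┃                  
                  ┃                  
                  ┃                  
                  ┃                  
                  ┃                  


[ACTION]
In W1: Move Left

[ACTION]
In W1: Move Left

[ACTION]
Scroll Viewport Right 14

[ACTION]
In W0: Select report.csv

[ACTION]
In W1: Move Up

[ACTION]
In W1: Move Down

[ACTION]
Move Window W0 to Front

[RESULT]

          ┏━━━━━━━━━━━━━━━━━━━┓      
          ┃ TabContainer      ┃      
━━━━━━━━━━┠───────────────────┨      
          ┃[report.csv]│ data.┃      
──────────┃───────────────────┃      
          ┃date,amount,city   ┃      
          ┃2024-02-09,397.99,T┃      
          ┃2024-10-08,6104.35,┃      
          ┃2024-12-21,1521.17,┃      
          ┗━━━━━━━━━━━━━━━━━━━┛      
                  ┃                  
                  ┃                  
                  ┃                  
                  ┃                  
                  ┃                  
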